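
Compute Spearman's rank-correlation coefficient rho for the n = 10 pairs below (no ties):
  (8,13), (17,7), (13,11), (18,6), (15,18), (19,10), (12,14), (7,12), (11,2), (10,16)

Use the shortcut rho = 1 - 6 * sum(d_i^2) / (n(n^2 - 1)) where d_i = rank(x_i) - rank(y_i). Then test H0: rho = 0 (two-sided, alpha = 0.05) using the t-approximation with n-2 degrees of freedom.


Step 1: Rank x and y separately (midranks; no ties here).
rank(x): 8->2, 17->8, 13->6, 18->9, 15->7, 19->10, 12->5, 7->1, 11->4, 10->3
rank(y): 13->7, 7->3, 11->5, 6->2, 18->10, 10->4, 14->8, 12->6, 2->1, 16->9
Step 2: d_i = R_x(i) - R_y(i); compute d_i^2.
  (2-7)^2=25, (8-3)^2=25, (6-5)^2=1, (9-2)^2=49, (7-10)^2=9, (10-4)^2=36, (5-8)^2=9, (1-6)^2=25, (4-1)^2=9, (3-9)^2=36
sum(d^2) = 224.
Step 3: rho = 1 - 6*224 / (10*(10^2 - 1)) = 1 - 1344/990 = -0.357576.
Step 4: Under H0, t = rho * sqrt((n-2)/(1-rho^2)) = -1.0830 ~ t(8).
Step 5: Two-sided p-value from the t-distribution with 8 df = 0.310376.
Step 6: alpha = 0.05. fail to reject H0.

rho = -0.3576, p = 0.310376, fail to reject H0 at alpha = 0.05.


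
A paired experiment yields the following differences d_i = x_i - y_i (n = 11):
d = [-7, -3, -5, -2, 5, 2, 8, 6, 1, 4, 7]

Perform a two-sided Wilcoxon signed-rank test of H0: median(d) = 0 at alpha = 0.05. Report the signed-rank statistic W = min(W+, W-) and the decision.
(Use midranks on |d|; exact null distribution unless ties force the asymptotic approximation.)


Step 1: Drop any zero differences (none here) and take |d_i|.
|d| = [7, 3, 5, 2, 5, 2, 8, 6, 1, 4, 7]
Step 2: Midrank |d_i| (ties get averaged ranks).
ranks: |7|->9.5, |3|->4, |5|->6.5, |2|->2.5, |5|->6.5, |2|->2.5, |8|->11, |6|->8, |1|->1, |4|->5, |7|->9.5
Step 3: Attach original signs; sum ranks with positive sign and with negative sign.
W+ = 6.5 + 2.5 + 11 + 8 + 1 + 5 + 9.5 = 43.5
W- = 9.5 + 4 + 6.5 + 2.5 = 22.5
(Check: W+ + W- = 66 should equal n(n+1)/2 = 66.)
Step 4: Test statistic W = min(W+, W-) = 22.5.
Step 5: Ties in |d|, so use the tie-corrected normal approximation.
        E[W] = n(n+1)/4 = 11*12/4 = 33.
        Tie groups: |d|=2 (t=2), |d|=5 (t=2), |d|=7 (t=2); sum(t^3 - t) = 18.
        Var[W] = n(n+1)(2n+1)/24 - sum(t^3-t)/48 = 3036/24 - 18/48 = 126.125.
        z = (W - E[W]) / sqrt(Var[W]) = (22.5 - 33) / 11.2305 = -0.9350.
        Two-sided p = 2*Phi(z) = 0.349814.
Step 6: alpha = 0.05. fail to reject H0.

W+ = 43.5, W- = 22.5, W = min = 22.5, p = 0.349814, fail to reject H0.


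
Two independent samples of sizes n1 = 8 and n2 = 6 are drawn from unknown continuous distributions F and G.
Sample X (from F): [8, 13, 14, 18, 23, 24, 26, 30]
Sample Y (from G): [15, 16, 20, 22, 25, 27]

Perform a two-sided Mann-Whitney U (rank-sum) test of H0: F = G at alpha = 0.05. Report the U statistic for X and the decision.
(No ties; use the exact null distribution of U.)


Step 1: Combine and sort all 14 observations; assign midranks.
sorted (value, group): (8,X), (13,X), (14,X), (15,Y), (16,Y), (18,X), (20,Y), (22,Y), (23,X), (24,X), (25,Y), (26,X), (27,Y), (30,X)
ranks: 8->1, 13->2, 14->3, 15->4, 16->5, 18->6, 20->7, 22->8, 23->9, 24->10, 25->11, 26->12, 27->13, 30->14
Step 2: Rank sum for X: R1 = 1 + 2 + 3 + 6 + 9 + 10 + 12 + 14 = 57.
Step 3: U_X = R1 - n1(n1+1)/2 = 57 - 8*9/2 = 57 - 36 = 21.
       U_Y = n1*n2 - U_X = 48 - 21 = 27.
Step 4: No ties, so the exact null distribution of U (based on enumerating the C(14,8) = 3003 equally likely rank assignments) gives the two-sided p-value.
Step 5: p-value = 0.754579; compare to alpha = 0.05. fail to reject H0.

U_X = 21, p = 0.754579, fail to reject H0 at alpha = 0.05.


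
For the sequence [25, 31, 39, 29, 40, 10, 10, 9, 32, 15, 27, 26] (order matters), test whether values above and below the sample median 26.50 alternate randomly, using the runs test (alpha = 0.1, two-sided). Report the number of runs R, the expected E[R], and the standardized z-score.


Step 1: Compute median = 26.50; label A = above, B = below.
Labels in order: BAAAABBBABAB  (n_A = 6, n_B = 6)
Step 2: Count runs R = 7.
Step 3: Under H0 (random ordering), E[R] = 2*n_A*n_B/(n_A+n_B) + 1 = 2*6*6/12 + 1 = 7.0000.
        Var[R] = 2*n_A*n_B*(2*n_A*n_B - n_A - n_B) / ((n_A+n_B)^2 * (n_A+n_B-1)) = 4320/1584 = 2.7273.
        SD[R] = 1.6514.
Step 4: R = E[R], so z = 0 with no continuity correction.
Step 5: Two-sided p-value via normal approximation = 2*(1 - Phi(|z|)) = 1.000000.
Step 6: alpha = 0.1. fail to reject H0.

R = 7, z = 0.0000, p = 1.000000, fail to reject H0.


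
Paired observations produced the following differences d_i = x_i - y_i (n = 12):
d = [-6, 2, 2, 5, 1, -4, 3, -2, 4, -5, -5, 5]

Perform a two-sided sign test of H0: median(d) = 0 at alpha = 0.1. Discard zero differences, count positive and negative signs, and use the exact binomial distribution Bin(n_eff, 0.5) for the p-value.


Step 1: Discard zero differences. Original n = 12; n_eff = number of nonzero differences = 12.
Nonzero differences (with sign): -6, +2, +2, +5, +1, -4, +3, -2, +4, -5, -5, +5
Step 2: Count signs: positive = 7, negative = 5.
Step 3: Under H0: P(positive) = 0.5, so the number of positives S ~ Bin(12, 0.5).
Step 4: Two-sided exact p-value = sum of Bin(12,0.5) probabilities at or below the observed probability = 0.774414.
Step 5: alpha = 0.1. fail to reject H0.

n_eff = 12, pos = 7, neg = 5, p = 0.774414, fail to reject H0.


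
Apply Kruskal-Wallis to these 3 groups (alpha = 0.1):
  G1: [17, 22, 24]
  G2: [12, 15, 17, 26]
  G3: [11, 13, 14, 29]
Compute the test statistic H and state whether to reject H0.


Step 1: Combine all N = 11 observations and assign midranks.
sorted (value, group, rank): (11,G3,1), (12,G2,2), (13,G3,3), (14,G3,4), (15,G2,5), (17,G1,6.5), (17,G2,6.5), (22,G1,8), (24,G1,9), (26,G2,10), (29,G3,11)
Step 2: Sum ranks within each group.
R_1 = 23.5 (n_1 = 3)
R_2 = 23.5 (n_2 = 4)
R_3 = 19 (n_3 = 4)
Step 3: H = 12/(N(N+1)) * sum(R_i^2/n_i) - 3(N+1)
     = 12/(11*12) * (23.5^2/3 + 23.5^2/4 + 19^2/4) - 3*12
     = 0.090909 * 412.396 - 36
     = 1.490530.
Step 4: Ties present; correction factor C = 1 - 6/(11^3 - 11) = 0.995455. Corrected H = 1.490530 / 0.995455 = 1.497336.
Step 5: Under H0, H ~ chi^2(2); p-value = 0.472996.
Step 6: alpha = 0.1. fail to reject H0.

H = 1.4973, df = 2, p = 0.472996, fail to reject H0.


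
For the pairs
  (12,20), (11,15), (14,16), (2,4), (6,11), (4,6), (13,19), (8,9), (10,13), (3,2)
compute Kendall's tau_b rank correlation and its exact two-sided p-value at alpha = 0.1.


Step 1: Enumerate the 45 unordered pairs (i,j) with i<j and classify each by sign(x_j-x_i) * sign(y_j-y_i).
  (1,2):dx=-1,dy=-5->C; (1,3):dx=+2,dy=-4->D; (1,4):dx=-10,dy=-16->C; (1,5):dx=-6,dy=-9->C
  (1,6):dx=-8,dy=-14->C; (1,7):dx=+1,dy=-1->D; (1,8):dx=-4,dy=-11->C; (1,9):dx=-2,dy=-7->C
  (1,10):dx=-9,dy=-18->C; (2,3):dx=+3,dy=+1->C; (2,4):dx=-9,dy=-11->C; (2,5):dx=-5,dy=-4->C
  (2,6):dx=-7,dy=-9->C; (2,7):dx=+2,dy=+4->C; (2,8):dx=-3,dy=-6->C; (2,9):dx=-1,dy=-2->C
  (2,10):dx=-8,dy=-13->C; (3,4):dx=-12,dy=-12->C; (3,5):dx=-8,dy=-5->C; (3,6):dx=-10,dy=-10->C
  (3,7):dx=-1,dy=+3->D; (3,8):dx=-6,dy=-7->C; (3,9):dx=-4,dy=-3->C; (3,10):dx=-11,dy=-14->C
  (4,5):dx=+4,dy=+7->C; (4,6):dx=+2,dy=+2->C; (4,7):dx=+11,dy=+15->C; (4,8):dx=+6,dy=+5->C
  (4,9):dx=+8,dy=+9->C; (4,10):dx=+1,dy=-2->D; (5,6):dx=-2,dy=-5->C; (5,7):dx=+7,dy=+8->C
  (5,8):dx=+2,dy=-2->D; (5,9):dx=+4,dy=+2->C; (5,10):dx=-3,dy=-9->C; (6,7):dx=+9,dy=+13->C
  (6,8):dx=+4,dy=+3->C; (6,9):dx=+6,dy=+7->C; (6,10):dx=-1,dy=-4->C; (7,8):dx=-5,dy=-10->C
  (7,9):dx=-3,dy=-6->C; (7,10):dx=-10,dy=-17->C; (8,9):dx=+2,dy=+4->C; (8,10):dx=-5,dy=-7->C
  (9,10):dx=-7,dy=-11->C
Step 2: C = 40, D = 5, total pairs = 45.
Step 3: tau = (C - D)/(n(n-1)/2) = (40 - 5)/45 = 0.777778.
Step 4: Exact two-sided p-value (enumerate n! = 3628800 permutations of y under H0): p = 0.000946.
Step 5: alpha = 0.1. reject H0.

tau_b = 0.7778 (C=40, D=5), p = 0.000946, reject H0.


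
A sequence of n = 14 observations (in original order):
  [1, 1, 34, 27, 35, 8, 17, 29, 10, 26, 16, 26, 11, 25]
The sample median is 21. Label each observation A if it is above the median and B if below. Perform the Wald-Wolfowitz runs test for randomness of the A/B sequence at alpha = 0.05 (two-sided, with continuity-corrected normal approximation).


Step 1: Compute median = 21; label A = above, B = below.
Labels in order: BBAAABBABABABA  (n_A = 7, n_B = 7)
Step 2: Count runs R = 10.
Step 3: Under H0 (random ordering), E[R] = 2*n_A*n_B/(n_A+n_B) + 1 = 2*7*7/14 + 1 = 8.0000.
        Var[R] = 2*n_A*n_B*(2*n_A*n_B - n_A - n_B) / ((n_A+n_B)^2 * (n_A+n_B-1)) = 8232/2548 = 3.2308.
        SD[R] = 1.7974.
Step 4: Continuity-corrected z = (R - 0.5 - E[R]) / SD[R] = (10 - 0.5 - 8.0000) / 1.7974 = 0.8345.
Step 5: Two-sided p-value via normal approximation = 2*(1 - Phi(|z|)) = 0.403986.
Step 6: alpha = 0.05. fail to reject H0.

R = 10, z = 0.8345, p = 0.403986, fail to reject H0.


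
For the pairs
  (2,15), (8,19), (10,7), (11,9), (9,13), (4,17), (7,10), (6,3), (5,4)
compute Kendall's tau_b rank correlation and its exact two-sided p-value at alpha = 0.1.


Step 1: Enumerate the 36 unordered pairs (i,j) with i<j and classify each by sign(x_j-x_i) * sign(y_j-y_i).
  (1,2):dx=+6,dy=+4->C; (1,3):dx=+8,dy=-8->D; (1,4):dx=+9,dy=-6->D; (1,5):dx=+7,dy=-2->D
  (1,6):dx=+2,dy=+2->C; (1,7):dx=+5,dy=-5->D; (1,8):dx=+4,dy=-12->D; (1,9):dx=+3,dy=-11->D
  (2,3):dx=+2,dy=-12->D; (2,4):dx=+3,dy=-10->D; (2,5):dx=+1,dy=-6->D; (2,6):dx=-4,dy=-2->C
  (2,7):dx=-1,dy=-9->C; (2,8):dx=-2,dy=-16->C; (2,9):dx=-3,dy=-15->C; (3,4):dx=+1,dy=+2->C
  (3,5):dx=-1,dy=+6->D; (3,6):dx=-6,dy=+10->D; (3,7):dx=-3,dy=+3->D; (3,8):dx=-4,dy=-4->C
  (3,9):dx=-5,dy=-3->C; (4,5):dx=-2,dy=+4->D; (4,6):dx=-7,dy=+8->D; (4,7):dx=-4,dy=+1->D
  (4,8):dx=-5,dy=-6->C; (4,9):dx=-6,dy=-5->C; (5,6):dx=-5,dy=+4->D; (5,7):dx=-2,dy=-3->C
  (5,8):dx=-3,dy=-10->C; (5,9):dx=-4,dy=-9->C; (6,7):dx=+3,dy=-7->D; (6,8):dx=+2,dy=-14->D
  (6,9):dx=+1,dy=-13->D; (7,8):dx=-1,dy=-7->C; (7,9):dx=-2,dy=-6->C; (8,9):dx=-1,dy=+1->D
Step 2: C = 16, D = 20, total pairs = 36.
Step 3: tau = (C - D)/(n(n-1)/2) = (16 - 20)/36 = -0.111111.
Step 4: Exact two-sided p-value (enumerate n! = 362880 permutations of y under H0): p = 0.761414.
Step 5: alpha = 0.1. fail to reject H0.

tau_b = -0.1111 (C=16, D=20), p = 0.761414, fail to reject H0.


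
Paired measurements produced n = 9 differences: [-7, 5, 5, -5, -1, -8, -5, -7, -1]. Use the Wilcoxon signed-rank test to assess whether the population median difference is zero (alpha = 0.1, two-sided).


Step 1: Drop any zero differences (none here) and take |d_i|.
|d| = [7, 5, 5, 5, 1, 8, 5, 7, 1]
Step 2: Midrank |d_i| (ties get averaged ranks).
ranks: |7|->7.5, |5|->4.5, |5|->4.5, |5|->4.5, |1|->1.5, |8|->9, |5|->4.5, |7|->7.5, |1|->1.5
Step 3: Attach original signs; sum ranks with positive sign and with negative sign.
W+ = 4.5 + 4.5 = 9
W- = 7.5 + 4.5 + 1.5 + 9 + 4.5 + 7.5 + 1.5 = 36
(Check: W+ + W- = 45 should equal n(n+1)/2 = 45.)
Step 4: Test statistic W = min(W+, W-) = 9.
Step 5: Ties in |d|, so use the tie-corrected normal approximation.
        E[W] = n(n+1)/4 = 9*10/4 = 22.5.
        Tie groups: |d|=1 (t=2), |d|=5 (t=4), |d|=7 (t=2); sum(t^3 - t) = 72.
        Var[W] = n(n+1)(2n+1)/24 - sum(t^3-t)/48 = 1710/24 - 72/48 = 69.75.
        z = (W - E[W]) / sqrt(Var[W]) = (9 - 22.5) / 8.3516 = -1.6164.
        Two-sided p = 2*Phi(z) = 0.105998.
Step 6: alpha = 0.1. fail to reject H0.

W+ = 9, W- = 36, W = min = 9, p = 0.105998, fail to reject H0.


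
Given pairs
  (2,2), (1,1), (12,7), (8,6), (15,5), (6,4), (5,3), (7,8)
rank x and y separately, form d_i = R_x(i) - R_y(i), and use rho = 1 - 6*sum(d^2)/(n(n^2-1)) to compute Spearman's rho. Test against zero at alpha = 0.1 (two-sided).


Step 1: Rank x and y separately (midranks; no ties here).
rank(x): 2->2, 1->1, 12->7, 8->6, 15->8, 6->4, 5->3, 7->5
rank(y): 2->2, 1->1, 7->7, 6->6, 5->5, 4->4, 3->3, 8->8
Step 2: d_i = R_x(i) - R_y(i); compute d_i^2.
  (2-2)^2=0, (1-1)^2=0, (7-7)^2=0, (6-6)^2=0, (8-5)^2=9, (4-4)^2=0, (3-3)^2=0, (5-8)^2=9
sum(d^2) = 18.
Step 3: rho = 1 - 6*18 / (8*(8^2 - 1)) = 1 - 108/504 = 0.785714.
Step 4: Under H0, t = rho * sqrt((n-2)/(1-rho^2)) = 3.1113 ~ t(6).
Step 5: Two-sided p-value from the t-distribution with 6 df = 0.020815.
Step 6: alpha = 0.1. reject H0.

rho = 0.7857, p = 0.020815, reject H0 at alpha = 0.1.


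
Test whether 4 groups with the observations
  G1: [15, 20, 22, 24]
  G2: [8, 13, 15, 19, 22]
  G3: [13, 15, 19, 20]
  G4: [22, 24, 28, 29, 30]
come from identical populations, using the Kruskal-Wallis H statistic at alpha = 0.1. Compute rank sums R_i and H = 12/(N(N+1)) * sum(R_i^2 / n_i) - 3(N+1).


Step 1: Combine all N = 18 observations and assign midranks.
sorted (value, group, rank): (8,G2,1), (13,G2,2.5), (13,G3,2.5), (15,G1,5), (15,G2,5), (15,G3,5), (19,G2,7.5), (19,G3,7.5), (20,G1,9.5), (20,G3,9.5), (22,G1,12), (22,G2,12), (22,G4,12), (24,G1,14.5), (24,G4,14.5), (28,G4,16), (29,G4,17), (30,G4,18)
Step 2: Sum ranks within each group.
R_1 = 41 (n_1 = 4)
R_2 = 28 (n_2 = 5)
R_3 = 24.5 (n_3 = 4)
R_4 = 77.5 (n_4 = 5)
Step 3: H = 12/(N(N+1)) * sum(R_i^2/n_i) - 3(N+1)
     = 12/(18*19) * (41^2/4 + 28^2/5 + 24.5^2/4 + 77.5^2/5) - 3*19
     = 0.035088 * 1928.36 - 57
     = 10.661842.
Step 4: Ties present; correction factor C = 1 - 72/(18^3 - 18) = 0.987616. Corrected H = 10.661842 / 0.987616 = 10.795533.
Step 5: Under H0, H ~ chi^2(3); p-value = 0.012884.
Step 6: alpha = 0.1. reject H0.

H = 10.7955, df = 3, p = 0.012884, reject H0.


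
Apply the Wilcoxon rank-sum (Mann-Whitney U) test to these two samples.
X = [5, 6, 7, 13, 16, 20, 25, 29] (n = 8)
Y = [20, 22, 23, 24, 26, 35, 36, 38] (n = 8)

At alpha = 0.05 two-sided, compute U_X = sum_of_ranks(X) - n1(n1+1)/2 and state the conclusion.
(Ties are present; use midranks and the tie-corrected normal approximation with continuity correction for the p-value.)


Step 1: Combine and sort all 16 observations; assign midranks.
sorted (value, group): (5,X), (6,X), (7,X), (13,X), (16,X), (20,X), (20,Y), (22,Y), (23,Y), (24,Y), (25,X), (26,Y), (29,X), (35,Y), (36,Y), (38,Y)
ranks: 5->1, 6->2, 7->3, 13->4, 16->5, 20->6.5, 20->6.5, 22->8, 23->9, 24->10, 25->11, 26->12, 29->13, 35->14, 36->15, 38->16
Step 2: Rank sum for X: R1 = 1 + 2 + 3 + 4 + 5 + 6.5 + 11 + 13 = 45.5.
Step 3: U_X = R1 - n1(n1+1)/2 = 45.5 - 8*9/2 = 45.5 - 36 = 9.5.
       U_Y = n1*n2 - U_X = 64 - 9.5 = 54.5.
Step 4: Ties are present, so use the tie-corrected normal approximation (with continuity correction) for the p-value.
Step 5: p-value = 0.020769; compare to alpha = 0.05. reject H0.

U_X = 9.5, p = 0.020769, reject H0 at alpha = 0.05.


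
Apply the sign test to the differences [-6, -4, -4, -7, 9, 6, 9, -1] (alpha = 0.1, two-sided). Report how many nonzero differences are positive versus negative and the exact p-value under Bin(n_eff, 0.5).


Step 1: Discard zero differences. Original n = 8; n_eff = number of nonzero differences = 8.
Nonzero differences (with sign): -6, -4, -4, -7, +9, +6, +9, -1
Step 2: Count signs: positive = 3, negative = 5.
Step 3: Under H0: P(positive) = 0.5, so the number of positives S ~ Bin(8, 0.5).
Step 4: Two-sided exact p-value = sum of Bin(8,0.5) probabilities at or below the observed probability = 0.726562.
Step 5: alpha = 0.1. fail to reject H0.

n_eff = 8, pos = 3, neg = 5, p = 0.726562, fail to reject H0.


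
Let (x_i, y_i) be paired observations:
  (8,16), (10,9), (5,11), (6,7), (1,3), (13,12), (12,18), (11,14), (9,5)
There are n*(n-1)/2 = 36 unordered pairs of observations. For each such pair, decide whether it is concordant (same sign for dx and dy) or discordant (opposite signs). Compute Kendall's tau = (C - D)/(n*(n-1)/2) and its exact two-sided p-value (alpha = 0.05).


Step 1: Enumerate the 36 unordered pairs (i,j) with i<j and classify each by sign(x_j-x_i) * sign(y_j-y_i).
  (1,2):dx=+2,dy=-7->D; (1,3):dx=-3,dy=-5->C; (1,4):dx=-2,dy=-9->C; (1,5):dx=-7,dy=-13->C
  (1,6):dx=+5,dy=-4->D; (1,7):dx=+4,dy=+2->C; (1,8):dx=+3,dy=-2->D; (1,9):dx=+1,dy=-11->D
  (2,3):dx=-5,dy=+2->D; (2,4):dx=-4,dy=-2->C; (2,5):dx=-9,dy=-6->C; (2,6):dx=+3,dy=+3->C
  (2,7):dx=+2,dy=+9->C; (2,8):dx=+1,dy=+5->C; (2,9):dx=-1,dy=-4->C; (3,4):dx=+1,dy=-4->D
  (3,5):dx=-4,dy=-8->C; (3,6):dx=+8,dy=+1->C; (3,7):dx=+7,dy=+7->C; (3,8):dx=+6,dy=+3->C
  (3,9):dx=+4,dy=-6->D; (4,5):dx=-5,dy=-4->C; (4,6):dx=+7,dy=+5->C; (4,7):dx=+6,dy=+11->C
  (4,8):dx=+5,dy=+7->C; (4,9):dx=+3,dy=-2->D; (5,6):dx=+12,dy=+9->C; (5,7):dx=+11,dy=+15->C
  (5,8):dx=+10,dy=+11->C; (5,9):dx=+8,dy=+2->C; (6,7):dx=-1,dy=+6->D; (6,8):dx=-2,dy=+2->D
  (6,9):dx=-4,dy=-7->C; (7,8):dx=-1,dy=-4->C; (7,9):dx=-3,dy=-13->C; (8,9):dx=-2,dy=-9->C
Step 2: C = 26, D = 10, total pairs = 36.
Step 3: tau = (C - D)/(n(n-1)/2) = (26 - 10)/36 = 0.444444.
Step 4: Exact two-sided p-value (enumerate n! = 362880 permutations of y under H0): p = 0.119439.
Step 5: alpha = 0.05. fail to reject H0.

tau_b = 0.4444 (C=26, D=10), p = 0.119439, fail to reject H0.


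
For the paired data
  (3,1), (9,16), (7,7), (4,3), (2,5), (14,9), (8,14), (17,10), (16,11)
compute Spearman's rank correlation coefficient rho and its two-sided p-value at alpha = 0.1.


Step 1: Rank x and y separately (midranks; no ties here).
rank(x): 3->2, 9->6, 7->4, 4->3, 2->1, 14->7, 8->5, 17->9, 16->8
rank(y): 1->1, 16->9, 7->4, 3->2, 5->3, 9->5, 14->8, 10->6, 11->7
Step 2: d_i = R_x(i) - R_y(i); compute d_i^2.
  (2-1)^2=1, (6-9)^2=9, (4-4)^2=0, (3-2)^2=1, (1-3)^2=4, (7-5)^2=4, (5-8)^2=9, (9-6)^2=9, (8-7)^2=1
sum(d^2) = 38.
Step 3: rho = 1 - 6*38 / (9*(9^2 - 1)) = 1 - 228/720 = 0.683333.
Step 4: Under H0, t = rho * sqrt((n-2)/(1-rho^2)) = 2.4763 ~ t(7).
Step 5: Two-sided p-value from the t-distribution with 7 df = 0.042442.
Step 6: alpha = 0.1. reject H0.

rho = 0.6833, p = 0.042442, reject H0 at alpha = 0.1.


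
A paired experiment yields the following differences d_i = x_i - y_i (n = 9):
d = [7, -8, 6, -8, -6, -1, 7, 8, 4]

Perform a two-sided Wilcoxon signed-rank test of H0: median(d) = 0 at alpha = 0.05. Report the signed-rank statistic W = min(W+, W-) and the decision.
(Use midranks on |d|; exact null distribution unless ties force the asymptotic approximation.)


Step 1: Drop any zero differences (none here) and take |d_i|.
|d| = [7, 8, 6, 8, 6, 1, 7, 8, 4]
Step 2: Midrank |d_i| (ties get averaged ranks).
ranks: |7|->5.5, |8|->8, |6|->3.5, |8|->8, |6|->3.5, |1|->1, |7|->5.5, |8|->8, |4|->2
Step 3: Attach original signs; sum ranks with positive sign and with negative sign.
W+ = 5.5 + 3.5 + 5.5 + 8 + 2 = 24.5
W- = 8 + 8 + 3.5 + 1 = 20.5
(Check: W+ + W- = 45 should equal n(n+1)/2 = 45.)
Step 4: Test statistic W = min(W+, W-) = 20.5.
Step 5: Ties in |d|, so use the tie-corrected normal approximation.
        E[W] = n(n+1)/4 = 9*10/4 = 22.5.
        Tie groups: |d|=6 (t=2), |d|=7 (t=2), |d|=8 (t=3); sum(t^3 - t) = 36.
        Var[W] = n(n+1)(2n+1)/24 - sum(t^3-t)/48 = 1710/24 - 36/48 = 70.5.
        z = (W - E[W]) / sqrt(Var[W]) = (20.5 - 22.5) / 8.3964 = -0.2382.
        Two-sided p = 2*Phi(z) = 0.811729.
Step 6: alpha = 0.05. fail to reject H0.

W+ = 24.5, W- = 20.5, W = min = 20.5, p = 0.811729, fail to reject H0.


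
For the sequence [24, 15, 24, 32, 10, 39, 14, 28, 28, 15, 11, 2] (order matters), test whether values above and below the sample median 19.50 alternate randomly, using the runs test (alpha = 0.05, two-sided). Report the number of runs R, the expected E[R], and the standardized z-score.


Step 1: Compute median = 19.50; label A = above, B = below.
Labels in order: ABAABABAABBB  (n_A = 6, n_B = 6)
Step 2: Count runs R = 8.
Step 3: Under H0 (random ordering), E[R] = 2*n_A*n_B/(n_A+n_B) + 1 = 2*6*6/12 + 1 = 7.0000.
        Var[R] = 2*n_A*n_B*(2*n_A*n_B - n_A - n_B) / ((n_A+n_B)^2 * (n_A+n_B-1)) = 4320/1584 = 2.7273.
        SD[R] = 1.6514.
Step 4: Continuity-corrected z = (R - 0.5 - E[R]) / SD[R] = (8 - 0.5 - 7.0000) / 1.6514 = 0.3028.
Step 5: Two-sided p-value via normal approximation = 2*(1 - Phi(|z|)) = 0.762069.
Step 6: alpha = 0.05. fail to reject H0.

R = 8, z = 0.3028, p = 0.762069, fail to reject H0.


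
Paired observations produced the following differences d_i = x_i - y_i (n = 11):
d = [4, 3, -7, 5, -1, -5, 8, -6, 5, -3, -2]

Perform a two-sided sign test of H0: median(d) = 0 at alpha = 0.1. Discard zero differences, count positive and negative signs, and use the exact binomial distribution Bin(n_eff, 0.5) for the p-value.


Step 1: Discard zero differences. Original n = 11; n_eff = number of nonzero differences = 11.
Nonzero differences (with sign): +4, +3, -7, +5, -1, -5, +8, -6, +5, -3, -2
Step 2: Count signs: positive = 5, negative = 6.
Step 3: Under H0: P(positive) = 0.5, so the number of positives S ~ Bin(11, 0.5).
Step 4: Two-sided exact p-value = sum of Bin(11,0.5) probabilities at or below the observed probability = 1.000000.
Step 5: alpha = 0.1. fail to reject H0.

n_eff = 11, pos = 5, neg = 6, p = 1.000000, fail to reject H0.


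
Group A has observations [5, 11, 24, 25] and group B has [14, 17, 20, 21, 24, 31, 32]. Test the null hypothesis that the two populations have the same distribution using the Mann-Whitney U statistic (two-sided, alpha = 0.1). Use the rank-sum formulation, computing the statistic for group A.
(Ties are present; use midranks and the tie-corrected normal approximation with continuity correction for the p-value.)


Step 1: Combine and sort all 11 observations; assign midranks.
sorted (value, group): (5,X), (11,X), (14,Y), (17,Y), (20,Y), (21,Y), (24,X), (24,Y), (25,X), (31,Y), (32,Y)
ranks: 5->1, 11->2, 14->3, 17->4, 20->5, 21->6, 24->7.5, 24->7.5, 25->9, 31->10, 32->11
Step 2: Rank sum for X: R1 = 1 + 2 + 7.5 + 9 = 19.5.
Step 3: U_X = R1 - n1(n1+1)/2 = 19.5 - 4*5/2 = 19.5 - 10 = 9.5.
       U_Y = n1*n2 - U_X = 28 - 9.5 = 18.5.
Step 4: Ties are present, so use the tie-corrected normal approximation (with continuity correction) for the p-value.
Step 5: p-value = 0.448659; compare to alpha = 0.1. fail to reject H0.

U_X = 9.5, p = 0.448659, fail to reject H0 at alpha = 0.1.


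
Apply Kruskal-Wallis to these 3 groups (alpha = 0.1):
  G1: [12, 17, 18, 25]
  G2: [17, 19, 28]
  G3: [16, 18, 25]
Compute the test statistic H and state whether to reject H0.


Step 1: Combine all N = 10 observations and assign midranks.
sorted (value, group, rank): (12,G1,1), (16,G3,2), (17,G1,3.5), (17,G2,3.5), (18,G1,5.5), (18,G3,5.5), (19,G2,7), (25,G1,8.5), (25,G3,8.5), (28,G2,10)
Step 2: Sum ranks within each group.
R_1 = 18.5 (n_1 = 4)
R_2 = 20.5 (n_2 = 3)
R_3 = 16 (n_3 = 3)
Step 3: H = 12/(N(N+1)) * sum(R_i^2/n_i) - 3(N+1)
     = 12/(10*11) * (18.5^2/4 + 20.5^2/3 + 16^2/3) - 3*11
     = 0.109091 * 310.979 - 33
     = 0.925000.
Step 4: Ties present; correction factor C = 1 - 18/(10^3 - 10) = 0.981818. Corrected H = 0.925000 / 0.981818 = 0.942130.
Step 5: Under H0, H ~ chi^2(2); p-value = 0.624337.
Step 6: alpha = 0.1. fail to reject H0.

H = 0.9421, df = 2, p = 0.624337, fail to reject H0.


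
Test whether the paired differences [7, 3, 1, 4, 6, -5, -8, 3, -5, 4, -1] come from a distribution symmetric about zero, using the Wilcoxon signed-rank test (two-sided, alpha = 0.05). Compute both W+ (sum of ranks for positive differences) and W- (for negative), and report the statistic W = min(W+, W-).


Step 1: Drop any zero differences (none here) and take |d_i|.
|d| = [7, 3, 1, 4, 6, 5, 8, 3, 5, 4, 1]
Step 2: Midrank |d_i| (ties get averaged ranks).
ranks: |7|->10, |3|->3.5, |1|->1.5, |4|->5.5, |6|->9, |5|->7.5, |8|->11, |3|->3.5, |5|->7.5, |4|->5.5, |1|->1.5
Step 3: Attach original signs; sum ranks with positive sign and with negative sign.
W+ = 10 + 3.5 + 1.5 + 5.5 + 9 + 3.5 + 5.5 = 38.5
W- = 7.5 + 11 + 7.5 + 1.5 = 27.5
(Check: W+ + W- = 66 should equal n(n+1)/2 = 66.)
Step 4: Test statistic W = min(W+, W-) = 27.5.
Step 5: Ties in |d|, so use the tie-corrected normal approximation.
        E[W] = n(n+1)/4 = 11*12/4 = 33.
        Tie groups: |d|=1 (t=2), |d|=3 (t=2), |d|=4 (t=2), |d|=5 (t=2); sum(t^3 - t) = 24.
        Var[W] = n(n+1)(2n+1)/24 - sum(t^3-t)/48 = 3036/24 - 24/48 = 126.
        z = (W - E[W]) / sqrt(Var[W]) = (27.5 - 33) / 11.2250 = -0.4900.
        Two-sided p = 2*Phi(z) = 0.624149.
Step 6: alpha = 0.05. fail to reject H0.

W+ = 38.5, W- = 27.5, W = min = 27.5, p = 0.624149, fail to reject H0.


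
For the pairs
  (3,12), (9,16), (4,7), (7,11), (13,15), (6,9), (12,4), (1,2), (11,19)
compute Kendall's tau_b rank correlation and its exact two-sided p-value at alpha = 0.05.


Step 1: Enumerate the 36 unordered pairs (i,j) with i<j and classify each by sign(x_j-x_i) * sign(y_j-y_i).
  (1,2):dx=+6,dy=+4->C; (1,3):dx=+1,dy=-5->D; (1,4):dx=+4,dy=-1->D; (1,5):dx=+10,dy=+3->C
  (1,6):dx=+3,dy=-3->D; (1,7):dx=+9,dy=-8->D; (1,8):dx=-2,dy=-10->C; (1,9):dx=+8,dy=+7->C
  (2,3):dx=-5,dy=-9->C; (2,4):dx=-2,dy=-5->C; (2,5):dx=+4,dy=-1->D; (2,6):dx=-3,dy=-7->C
  (2,7):dx=+3,dy=-12->D; (2,8):dx=-8,dy=-14->C; (2,9):dx=+2,dy=+3->C; (3,4):dx=+3,dy=+4->C
  (3,5):dx=+9,dy=+8->C; (3,6):dx=+2,dy=+2->C; (3,7):dx=+8,dy=-3->D; (3,8):dx=-3,dy=-5->C
  (3,9):dx=+7,dy=+12->C; (4,5):dx=+6,dy=+4->C; (4,6):dx=-1,dy=-2->C; (4,7):dx=+5,dy=-7->D
  (4,8):dx=-6,dy=-9->C; (4,9):dx=+4,dy=+8->C; (5,6):dx=-7,dy=-6->C; (5,7):dx=-1,dy=-11->C
  (5,8):dx=-12,dy=-13->C; (5,9):dx=-2,dy=+4->D; (6,7):dx=+6,dy=-5->D; (6,8):dx=-5,dy=-7->C
  (6,9):dx=+5,dy=+10->C; (7,8):dx=-11,dy=-2->C; (7,9):dx=-1,dy=+15->D; (8,9):dx=+10,dy=+17->C
Step 2: C = 25, D = 11, total pairs = 36.
Step 3: tau = (C - D)/(n(n-1)/2) = (25 - 11)/36 = 0.388889.
Step 4: Exact two-sided p-value (enumerate n! = 362880 permutations of y under H0): p = 0.180181.
Step 5: alpha = 0.05. fail to reject H0.

tau_b = 0.3889 (C=25, D=11), p = 0.180181, fail to reject H0.


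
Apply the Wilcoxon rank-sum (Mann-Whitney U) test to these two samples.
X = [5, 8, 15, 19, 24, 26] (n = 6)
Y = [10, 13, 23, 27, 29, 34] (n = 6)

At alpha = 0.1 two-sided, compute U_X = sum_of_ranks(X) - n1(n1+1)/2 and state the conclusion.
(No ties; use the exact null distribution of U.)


Step 1: Combine and sort all 12 observations; assign midranks.
sorted (value, group): (5,X), (8,X), (10,Y), (13,Y), (15,X), (19,X), (23,Y), (24,X), (26,X), (27,Y), (29,Y), (34,Y)
ranks: 5->1, 8->2, 10->3, 13->4, 15->5, 19->6, 23->7, 24->8, 26->9, 27->10, 29->11, 34->12
Step 2: Rank sum for X: R1 = 1 + 2 + 5 + 6 + 8 + 9 = 31.
Step 3: U_X = R1 - n1(n1+1)/2 = 31 - 6*7/2 = 31 - 21 = 10.
       U_Y = n1*n2 - U_X = 36 - 10 = 26.
Step 4: No ties, so the exact null distribution of U (based on enumerating the C(12,6) = 924 equally likely rank assignments) gives the two-sided p-value.
Step 5: p-value = 0.240260; compare to alpha = 0.1. fail to reject H0.

U_X = 10, p = 0.240260, fail to reject H0 at alpha = 0.1.


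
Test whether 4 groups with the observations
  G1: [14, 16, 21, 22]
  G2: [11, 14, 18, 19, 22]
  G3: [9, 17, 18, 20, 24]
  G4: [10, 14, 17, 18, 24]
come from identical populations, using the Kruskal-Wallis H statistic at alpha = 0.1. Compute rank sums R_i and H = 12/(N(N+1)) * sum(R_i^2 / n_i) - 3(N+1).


Step 1: Combine all N = 19 observations and assign midranks.
sorted (value, group, rank): (9,G3,1), (10,G4,2), (11,G2,3), (14,G1,5), (14,G2,5), (14,G4,5), (16,G1,7), (17,G3,8.5), (17,G4,8.5), (18,G2,11), (18,G3,11), (18,G4,11), (19,G2,13), (20,G3,14), (21,G1,15), (22,G1,16.5), (22,G2,16.5), (24,G3,18.5), (24,G4,18.5)
Step 2: Sum ranks within each group.
R_1 = 43.5 (n_1 = 4)
R_2 = 48.5 (n_2 = 5)
R_3 = 53 (n_3 = 5)
R_4 = 45 (n_4 = 5)
Step 3: H = 12/(N(N+1)) * sum(R_i^2/n_i) - 3(N+1)
     = 12/(19*20) * (43.5^2/4 + 48.5^2/5 + 53^2/5 + 45^2/5) - 3*20
     = 0.031579 * 1910.31 - 60
     = 0.325658.
Step 4: Ties present; correction factor C = 1 - 66/(19^3 - 19) = 0.990351. Corrected H = 0.325658 / 0.990351 = 0.328831.
Step 5: Under H0, H ~ chi^2(3); p-value = 0.954518.
Step 6: alpha = 0.1. fail to reject H0.

H = 0.3288, df = 3, p = 0.954518, fail to reject H0.


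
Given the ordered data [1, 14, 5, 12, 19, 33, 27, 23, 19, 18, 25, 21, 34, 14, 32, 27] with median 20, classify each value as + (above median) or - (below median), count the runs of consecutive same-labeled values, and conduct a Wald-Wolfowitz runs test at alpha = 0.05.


Step 1: Compute median = 20; label A = above, B = below.
Labels in order: BBBBBAAABBAAABAA  (n_A = 8, n_B = 8)
Step 2: Count runs R = 6.
Step 3: Under H0 (random ordering), E[R] = 2*n_A*n_B/(n_A+n_B) + 1 = 2*8*8/16 + 1 = 9.0000.
        Var[R] = 2*n_A*n_B*(2*n_A*n_B - n_A - n_B) / ((n_A+n_B)^2 * (n_A+n_B-1)) = 14336/3840 = 3.7333.
        SD[R] = 1.9322.
Step 4: Continuity-corrected z = (R + 0.5 - E[R]) / SD[R] = (6 + 0.5 - 9.0000) / 1.9322 = -1.2939.
Step 5: Two-sided p-value via normal approximation = 2*(1 - Phi(|z|)) = 0.195709.
Step 6: alpha = 0.05. fail to reject H0.

R = 6, z = -1.2939, p = 0.195709, fail to reject H0.


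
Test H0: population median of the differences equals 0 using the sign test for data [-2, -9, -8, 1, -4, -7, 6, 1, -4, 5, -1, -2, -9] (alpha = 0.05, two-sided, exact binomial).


Step 1: Discard zero differences. Original n = 13; n_eff = number of nonzero differences = 13.
Nonzero differences (with sign): -2, -9, -8, +1, -4, -7, +6, +1, -4, +5, -1, -2, -9
Step 2: Count signs: positive = 4, negative = 9.
Step 3: Under H0: P(positive) = 0.5, so the number of positives S ~ Bin(13, 0.5).
Step 4: Two-sided exact p-value = sum of Bin(13,0.5) probabilities at or below the observed probability = 0.266846.
Step 5: alpha = 0.05. fail to reject H0.

n_eff = 13, pos = 4, neg = 9, p = 0.266846, fail to reject H0.


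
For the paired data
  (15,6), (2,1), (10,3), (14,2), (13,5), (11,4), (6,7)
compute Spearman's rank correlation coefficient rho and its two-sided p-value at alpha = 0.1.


Step 1: Rank x and y separately (midranks; no ties here).
rank(x): 15->7, 2->1, 10->3, 14->6, 13->5, 11->4, 6->2
rank(y): 6->6, 1->1, 3->3, 2->2, 5->5, 4->4, 7->7
Step 2: d_i = R_x(i) - R_y(i); compute d_i^2.
  (7-6)^2=1, (1-1)^2=0, (3-3)^2=0, (6-2)^2=16, (5-5)^2=0, (4-4)^2=0, (2-7)^2=25
sum(d^2) = 42.
Step 3: rho = 1 - 6*42 / (7*(7^2 - 1)) = 1 - 252/336 = 0.250000.
Step 4: Under H0, t = rho * sqrt((n-2)/(1-rho^2)) = 0.5774 ~ t(5).
Step 5: Two-sided p-value from the t-distribution with 5 df = 0.588724.
Step 6: alpha = 0.1. fail to reject H0.

rho = 0.2500, p = 0.588724, fail to reject H0 at alpha = 0.1.


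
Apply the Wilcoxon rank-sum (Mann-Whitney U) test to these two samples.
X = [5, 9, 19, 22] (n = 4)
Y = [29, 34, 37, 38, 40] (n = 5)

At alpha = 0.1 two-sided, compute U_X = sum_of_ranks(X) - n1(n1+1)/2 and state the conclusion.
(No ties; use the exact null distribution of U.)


Step 1: Combine and sort all 9 observations; assign midranks.
sorted (value, group): (5,X), (9,X), (19,X), (22,X), (29,Y), (34,Y), (37,Y), (38,Y), (40,Y)
ranks: 5->1, 9->2, 19->3, 22->4, 29->5, 34->6, 37->7, 38->8, 40->9
Step 2: Rank sum for X: R1 = 1 + 2 + 3 + 4 = 10.
Step 3: U_X = R1 - n1(n1+1)/2 = 10 - 4*5/2 = 10 - 10 = 0.
       U_Y = n1*n2 - U_X = 20 - 0 = 20.
Step 4: No ties, so the exact null distribution of U (based on enumerating the C(9,4) = 126 equally likely rank assignments) gives the two-sided p-value.
Step 5: p-value = 0.015873; compare to alpha = 0.1. reject H0.

U_X = 0, p = 0.015873, reject H0 at alpha = 0.1.


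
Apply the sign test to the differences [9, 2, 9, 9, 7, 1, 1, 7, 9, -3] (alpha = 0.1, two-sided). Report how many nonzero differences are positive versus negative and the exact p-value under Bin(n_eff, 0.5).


Step 1: Discard zero differences. Original n = 10; n_eff = number of nonzero differences = 10.
Nonzero differences (with sign): +9, +2, +9, +9, +7, +1, +1, +7, +9, -3
Step 2: Count signs: positive = 9, negative = 1.
Step 3: Under H0: P(positive) = 0.5, so the number of positives S ~ Bin(10, 0.5).
Step 4: Two-sided exact p-value = sum of Bin(10,0.5) probabilities at or below the observed probability = 0.021484.
Step 5: alpha = 0.1. reject H0.

n_eff = 10, pos = 9, neg = 1, p = 0.021484, reject H0.


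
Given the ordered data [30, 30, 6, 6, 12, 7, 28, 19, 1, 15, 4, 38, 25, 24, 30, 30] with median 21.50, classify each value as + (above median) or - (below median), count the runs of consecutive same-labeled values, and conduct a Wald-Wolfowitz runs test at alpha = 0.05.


Step 1: Compute median = 21.50; label A = above, B = below.
Labels in order: AABBBBABBBBAAAAA  (n_A = 8, n_B = 8)
Step 2: Count runs R = 5.
Step 3: Under H0 (random ordering), E[R] = 2*n_A*n_B/(n_A+n_B) + 1 = 2*8*8/16 + 1 = 9.0000.
        Var[R] = 2*n_A*n_B*(2*n_A*n_B - n_A - n_B) / ((n_A+n_B)^2 * (n_A+n_B-1)) = 14336/3840 = 3.7333.
        SD[R] = 1.9322.
Step 4: Continuity-corrected z = (R + 0.5 - E[R]) / SD[R] = (5 + 0.5 - 9.0000) / 1.9322 = -1.8114.
Step 5: Two-sided p-value via normal approximation = 2*(1 - Phi(|z|)) = 0.070076.
Step 6: alpha = 0.05. fail to reject H0.

R = 5, z = -1.8114, p = 0.070076, fail to reject H0.


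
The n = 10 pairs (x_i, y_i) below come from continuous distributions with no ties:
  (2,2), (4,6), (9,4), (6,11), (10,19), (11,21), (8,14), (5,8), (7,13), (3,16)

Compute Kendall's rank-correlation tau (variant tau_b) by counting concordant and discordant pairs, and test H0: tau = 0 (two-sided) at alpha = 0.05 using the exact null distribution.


Step 1: Enumerate the 45 unordered pairs (i,j) with i<j and classify each by sign(x_j-x_i) * sign(y_j-y_i).
  (1,2):dx=+2,dy=+4->C; (1,3):dx=+7,dy=+2->C; (1,4):dx=+4,dy=+9->C; (1,5):dx=+8,dy=+17->C
  (1,6):dx=+9,dy=+19->C; (1,7):dx=+6,dy=+12->C; (1,8):dx=+3,dy=+6->C; (1,9):dx=+5,dy=+11->C
  (1,10):dx=+1,dy=+14->C; (2,3):dx=+5,dy=-2->D; (2,4):dx=+2,dy=+5->C; (2,5):dx=+6,dy=+13->C
  (2,6):dx=+7,dy=+15->C; (2,7):dx=+4,dy=+8->C; (2,8):dx=+1,dy=+2->C; (2,9):dx=+3,dy=+7->C
  (2,10):dx=-1,dy=+10->D; (3,4):dx=-3,dy=+7->D; (3,5):dx=+1,dy=+15->C; (3,6):dx=+2,dy=+17->C
  (3,7):dx=-1,dy=+10->D; (3,8):dx=-4,dy=+4->D; (3,9):dx=-2,dy=+9->D; (3,10):dx=-6,dy=+12->D
  (4,5):dx=+4,dy=+8->C; (4,6):dx=+5,dy=+10->C; (4,7):dx=+2,dy=+3->C; (4,8):dx=-1,dy=-3->C
  (4,9):dx=+1,dy=+2->C; (4,10):dx=-3,dy=+5->D; (5,6):dx=+1,dy=+2->C; (5,7):dx=-2,dy=-5->C
  (5,8):dx=-5,dy=-11->C; (5,9):dx=-3,dy=-6->C; (5,10):dx=-7,dy=-3->C; (6,7):dx=-3,dy=-7->C
  (6,8):dx=-6,dy=-13->C; (6,9):dx=-4,dy=-8->C; (6,10):dx=-8,dy=-5->C; (7,8):dx=-3,dy=-6->C
  (7,9):dx=-1,dy=-1->C; (7,10):dx=-5,dy=+2->D; (8,9):dx=+2,dy=+5->C; (8,10):dx=-2,dy=+8->D
  (9,10):dx=-4,dy=+3->D
Step 2: C = 34, D = 11, total pairs = 45.
Step 3: tau = (C - D)/(n(n-1)/2) = (34 - 11)/45 = 0.511111.
Step 4: Exact two-sided p-value (enumerate n! = 3628800 permutations of y under H0): p = 0.046623.
Step 5: alpha = 0.05. reject H0.

tau_b = 0.5111 (C=34, D=11), p = 0.046623, reject H0.


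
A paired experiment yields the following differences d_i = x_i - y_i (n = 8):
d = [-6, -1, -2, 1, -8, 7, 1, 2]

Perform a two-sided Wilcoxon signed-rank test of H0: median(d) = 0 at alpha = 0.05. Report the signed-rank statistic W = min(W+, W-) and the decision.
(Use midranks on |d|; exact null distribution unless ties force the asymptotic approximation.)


Step 1: Drop any zero differences (none here) and take |d_i|.
|d| = [6, 1, 2, 1, 8, 7, 1, 2]
Step 2: Midrank |d_i| (ties get averaged ranks).
ranks: |6|->6, |1|->2, |2|->4.5, |1|->2, |8|->8, |7|->7, |1|->2, |2|->4.5
Step 3: Attach original signs; sum ranks with positive sign and with negative sign.
W+ = 2 + 7 + 2 + 4.5 = 15.5
W- = 6 + 2 + 4.5 + 8 = 20.5
(Check: W+ + W- = 36 should equal n(n+1)/2 = 36.)
Step 4: Test statistic W = min(W+, W-) = 15.5.
Step 5: Ties in |d|, so use the tie-corrected normal approximation.
        E[W] = n(n+1)/4 = 8*9/4 = 18.
        Tie groups: |d|=1 (t=3), |d|=2 (t=2); sum(t^3 - t) = 30.
        Var[W] = n(n+1)(2n+1)/24 - sum(t^3-t)/48 = 1224/24 - 30/48 = 50.375.
        z = (W - E[W]) / sqrt(Var[W]) = (15.5 - 18) / 7.0975 = -0.3522.
        Two-sided p = 2*Phi(z) = 0.724662.
Step 6: alpha = 0.05. fail to reject H0.

W+ = 15.5, W- = 20.5, W = min = 15.5, p = 0.724662, fail to reject H0.


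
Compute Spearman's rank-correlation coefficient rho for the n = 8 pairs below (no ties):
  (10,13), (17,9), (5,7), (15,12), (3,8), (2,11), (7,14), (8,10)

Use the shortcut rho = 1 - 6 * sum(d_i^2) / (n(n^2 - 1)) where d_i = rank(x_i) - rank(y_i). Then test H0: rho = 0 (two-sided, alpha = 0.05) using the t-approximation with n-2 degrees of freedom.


Step 1: Rank x and y separately (midranks; no ties here).
rank(x): 10->6, 17->8, 5->3, 15->7, 3->2, 2->1, 7->4, 8->5
rank(y): 13->7, 9->3, 7->1, 12->6, 8->2, 11->5, 14->8, 10->4
Step 2: d_i = R_x(i) - R_y(i); compute d_i^2.
  (6-7)^2=1, (8-3)^2=25, (3-1)^2=4, (7-6)^2=1, (2-2)^2=0, (1-5)^2=16, (4-8)^2=16, (5-4)^2=1
sum(d^2) = 64.
Step 3: rho = 1 - 6*64 / (8*(8^2 - 1)) = 1 - 384/504 = 0.238095.
Step 4: Under H0, t = rho * sqrt((n-2)/(1-rho^2)) = 0.6005 ~ t(6).
Step 5: Two-sided p-value from the t-distribution with 6 df = 0.570156.
Step 6: alpha = 0.05. fail to reject H0.

rho = 0.2381, p = 0.570156, fail to reject H0 at alpha = 0.05.


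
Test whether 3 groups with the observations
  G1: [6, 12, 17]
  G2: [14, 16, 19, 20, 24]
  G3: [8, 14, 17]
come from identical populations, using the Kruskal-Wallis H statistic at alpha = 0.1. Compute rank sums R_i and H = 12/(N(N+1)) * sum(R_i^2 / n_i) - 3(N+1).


Step 1: Combine all N = 11 observations and assign midranks.
sorted (value, group, rank): (6,G1,1), (8,G3,2), (12,G1,3), (14,G2,4.5), (14,G3,4.5), (16,G2,6), (17,G1,7.5), (17,G3,7.5), (19,G2,9), (20,G2,10), (24,G2,11)
Step 2: Sum ranks within each group.
R_1 = 11.5 (n_1 = 3)
R_2 = 40.5 (n_2 = 5)
R_3 = 14 (n_3 = 3)
Step 3: H = 12/(N(N+1)) * sum(R_i^2/n_i) - 3(N+1)
     = 12/(11*12) * (11.5^2/3 + 40.5^2/5 + 14^2/3) - 3*12
     = 0.090909 * 437.467 - 36
     = 3.769697.
Step 4: Ties present; correction factor C = 1 - 12/(11^3 - 11) = 0.990909. Corrected H = 3.769697 / 0.990909 = 3.804281.
Step 5: Under H0, H ~ chi^2(2); p-value = 0.149249.
Step 6: alpha = 0.1. fail to reject H0.

H = 3.8043, df = 2, p = 0.149249, fail to reject H0.


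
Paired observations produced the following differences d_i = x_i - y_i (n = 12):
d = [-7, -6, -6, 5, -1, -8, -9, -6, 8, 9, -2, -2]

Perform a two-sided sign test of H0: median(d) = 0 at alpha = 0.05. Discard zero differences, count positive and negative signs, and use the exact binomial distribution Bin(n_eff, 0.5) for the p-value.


Step 1: Discard zero differences. Original n = 12; n_eff = number of nonzero differences = 12.
Nonzero differences (with sign): -7, -6, -6, +5, -1, -8, -9, -6, +8, +9, -2, -2
Step 2: Count signs: positive = 3, negative = 9.
Step 3: Under H0: P(positive) = 0.5, so the number of positives S ~ Bin(12, 0.5).
Step 4: Two-sided exact p-value = sum of Bin(12,0.5) probabilities at or below the observed probability = 0.145996.
Step 5: alpha = 0.05. fail to reject H0.

n_eff = 12, pos = 3, neg = 9, p = 0.145996, fail to reject H0.


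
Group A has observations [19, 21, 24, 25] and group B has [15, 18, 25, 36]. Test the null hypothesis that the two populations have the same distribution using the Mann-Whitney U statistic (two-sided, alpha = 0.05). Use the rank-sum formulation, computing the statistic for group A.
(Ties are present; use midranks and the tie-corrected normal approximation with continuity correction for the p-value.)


Step 1: Combine and sort all 8 observations; assign midranks.
sorted (value, group): (15,Y), (18,Y), (19,X), (21,X), (24,X), (25,X), (25,Y), (36,Y)
ranks: 15->1, 18->2, 19->3, 21->4, 24->5, 25->6.5, 25->6.5, 36->8
Step 2: Rank sum for X: R1 = 3 + 4 + 5 + 6.5 = 18.5.
Step 3: U_X = R1 - n1(n1+1)/2 = 18.5 - 4*5/2 = 18.5 - 10 = 8.5.
       U_Y = n1*n2 - U_X = 16 - 8.5 = 7.5.
Step 4: Ties are present, so use the tie-corrected normal approximation (with continuity correction) for the p-value.
Step 5: p-value = 1.000000; compare to alpha = 0.05. fail to reject H0.

U_X = 8.5, p = 1.000000, fail to reject H0 at alpha = 0.05.


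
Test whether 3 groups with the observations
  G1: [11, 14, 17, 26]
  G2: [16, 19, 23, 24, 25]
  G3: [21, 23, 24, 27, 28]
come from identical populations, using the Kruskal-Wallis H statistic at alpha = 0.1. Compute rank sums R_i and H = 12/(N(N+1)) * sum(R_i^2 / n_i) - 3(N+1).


Step 1: Combine all N = 14 observations and assign midranks.
sorted (value, group, rank): (11,G1,1), (14,G1,2), (16,G2,3), (17,G1,4), (19,G2,5), (21,G3,6), (23,G2,7.5), (23,G3,7.5), (24,G2,9.5), (24,G3,9.5), (25,G2,11), (26,G1,12), (27,G3,13), (28,G3,14)
Step 2: Sum ranks within each group.
R_1 = 19 (n_1 = 4)
R_2 = 36 (n_2 = 5)
R_3 = 50 (n_3 = 5)
Step 3: H = 12/(N(N+1)) * sum(R_i^2/n_i) - 3(N+1)
     = 12/(14*15) * (19^2/4 + 36^2/5 + 50^2/5) - 3*15
     = 0.057143 * 849.45 - 45
     = 3.540000.
Step 4: Ties present; correction factor C = 1 - 12/(14^3 - 14) = 0.995604. Corrected H = 3.540000 / 0.995604 = 3.555629.
Step 5: Under H0, H ~ chi^2(2); p-value = 0.169007.
Step 6: alpha = 0.1. fail to reject H0.

H = 3.5556, df = 2, p = 0.169007, fail to reject H0.
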